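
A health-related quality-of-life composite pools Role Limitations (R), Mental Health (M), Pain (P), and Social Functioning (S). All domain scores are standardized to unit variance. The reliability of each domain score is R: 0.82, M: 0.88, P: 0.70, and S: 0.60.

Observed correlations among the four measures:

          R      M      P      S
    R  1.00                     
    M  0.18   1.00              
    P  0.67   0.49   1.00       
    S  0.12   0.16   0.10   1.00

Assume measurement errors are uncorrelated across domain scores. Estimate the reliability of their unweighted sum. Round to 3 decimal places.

0.866

Var(R+M+P+S) = 4 + 2·[0.18 + 0.67 + 0.12 + 0.49 + 0.16 + 0.10] = 4 + 3.44 = 7.44.
Because errors are independent across components, Cov(Tᵢ,Tⱼ) = Cov(Xᵢ,Xⱼ); the off-diagonal part of the true-score variance is the same as above.
True-score variance = [0.82 + 0.88 + 0.70 + 0.60] + 3.44 = 3 + 3.44 = 6.44.
Reliability = 6.44 / 7.44 = 0.866.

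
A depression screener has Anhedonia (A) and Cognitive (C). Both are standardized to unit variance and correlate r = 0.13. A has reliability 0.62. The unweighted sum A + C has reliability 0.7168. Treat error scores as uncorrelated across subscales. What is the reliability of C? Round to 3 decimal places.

0.740

Var(A+C) = 2 + 2·0.13 = 2.260.
True-score variance = ρ_A + ρ_C + 2·0.13, so 0.7168 = (0.62 + ρ_C + 0.26) / 2.260.
ρ_C = 0.7168·2.260 − 0.62 − 0.26 = 0.740.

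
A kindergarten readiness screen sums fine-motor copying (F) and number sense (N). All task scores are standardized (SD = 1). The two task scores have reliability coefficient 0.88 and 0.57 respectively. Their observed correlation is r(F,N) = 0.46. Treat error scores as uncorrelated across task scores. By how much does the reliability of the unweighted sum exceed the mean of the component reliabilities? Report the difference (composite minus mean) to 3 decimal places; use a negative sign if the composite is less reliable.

0.087

Var(sum) = 2 + 0.92 = 2.92; true-score variance = 1.45 + 0.92 = 2.37; composite reliability = 0.8116.
Mean component reliability = 0.7250.
Difference = 0.8116 − 0.7250 = 0.087.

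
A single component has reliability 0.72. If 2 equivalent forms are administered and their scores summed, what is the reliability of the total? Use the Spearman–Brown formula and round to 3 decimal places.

ρ_k = kρ / (1 + (k−1)ρ) = 2·0.72 / (1 + 1·0.72) = 1.440 / 1.720 = 0.837.

0.837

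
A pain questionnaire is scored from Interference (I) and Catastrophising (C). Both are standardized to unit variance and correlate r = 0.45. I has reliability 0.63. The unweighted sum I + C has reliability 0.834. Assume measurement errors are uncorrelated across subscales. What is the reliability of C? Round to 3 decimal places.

Var(I+C) = 2 + 2·0.45 = 2.900.
True-score variance = ρ_I + ρ_C + 2·0.45, so 0.834 = (0.63 + ρ_C + 0.90) / 2.900.
ρ_C = 0.834·2.900 − 0.63 − 0.90 = 0.889.

0.889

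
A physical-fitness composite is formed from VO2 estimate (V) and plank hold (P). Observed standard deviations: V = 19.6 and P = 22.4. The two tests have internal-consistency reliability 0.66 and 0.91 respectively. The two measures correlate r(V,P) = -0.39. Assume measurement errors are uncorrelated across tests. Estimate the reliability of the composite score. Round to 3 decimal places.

Var(V+P) = 19.6² + 22.4² + 2·[19.6·22.4·(-0.39)] = 885.92 − 342.451 = 543.469.
Under uncorrelated errors the observed covariances equal the true-score covariances, so only the own-variance terms attenuate.
True-score variance = [19.6²·0.66 + 22.4²·0.91] − 342.451 = 710.147 − 342.451 = 367.696.
Reliability = 367.696 / 543.469 = 0.677.

0.677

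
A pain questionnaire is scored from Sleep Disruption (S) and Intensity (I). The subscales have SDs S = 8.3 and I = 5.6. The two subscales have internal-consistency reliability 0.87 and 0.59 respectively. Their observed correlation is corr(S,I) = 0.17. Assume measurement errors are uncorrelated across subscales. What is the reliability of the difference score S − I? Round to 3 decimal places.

Var(S−I) = 8.3² + 5.6² − 2·8.3·5.6·0.17 = 100.25 − 15.8032 = 84.4468.
Because errors are independent across components, Cov(Tᵢ,Tⱼ) = Cov(Xᵢ,Xⱼ); the off-diagonal part of the true-score variance is the same as above.
True-score variance = [8.3²·0.87 + 5.6²·0.59] − 15.8032 = 78.4367 − 15.8032 = 62.6335.
Reliability = 62.6335 / 84.4468 = 0.742.

0.742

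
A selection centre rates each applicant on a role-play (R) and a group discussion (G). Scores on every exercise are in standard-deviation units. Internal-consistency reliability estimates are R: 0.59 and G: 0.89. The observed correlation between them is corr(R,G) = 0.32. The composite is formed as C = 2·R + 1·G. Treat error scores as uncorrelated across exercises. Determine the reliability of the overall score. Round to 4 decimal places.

0.7213

Var(C) = 2² + 1 + 2·[2·0.32] = 5 + 1.28 = 6.28.
Under uncorrelated errors the observed covariances equal the true-score covariances, so only the own-variance terms attenuate.
True-score variance = [2²·0.59 + 0.89] + 1.28 = 3.25 + 1.28 = 4.53.
Reliability = 4.53 / 6.28 = 0.7213.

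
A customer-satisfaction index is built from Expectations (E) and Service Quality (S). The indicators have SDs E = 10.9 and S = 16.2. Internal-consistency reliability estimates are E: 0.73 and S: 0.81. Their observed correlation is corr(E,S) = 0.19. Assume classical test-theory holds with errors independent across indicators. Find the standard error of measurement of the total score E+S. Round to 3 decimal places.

9.052

Var(total) = 381.25 + 67.1004 = 448.35.
True-score variance = 299.308 + 67.1004 = 366.408, so reliability = 0.8172.
Error variance = 448.35 − 366.408 = 81.9423; SEM = √81.9423 = 9.052.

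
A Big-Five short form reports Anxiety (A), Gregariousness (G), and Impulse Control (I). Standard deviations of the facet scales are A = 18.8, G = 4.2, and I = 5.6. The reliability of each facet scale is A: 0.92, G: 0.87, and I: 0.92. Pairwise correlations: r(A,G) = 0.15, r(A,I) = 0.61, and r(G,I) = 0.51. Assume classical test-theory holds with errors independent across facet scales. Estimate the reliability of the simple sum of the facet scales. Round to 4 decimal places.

Var(A+G+I) = 18.8² + 4.2² + 5.6² + 2·[18.8·4.2·0.15 + 18.8·5.6·0.61 + 4.2·5.6·0.51] = 402.44 + 176.12 = 578.56.
With uncorrelated errors the cross-covariances are all true-score covariance, so they carry over unchanged; only the diagonal terms shrink to ρᵢσᵢ².
True-score variance = [18.8²·0.92 + 4.2²·0.87 + 5.6²·0.92] + 176.12 = 369.363 + 176.12 = 545.483.
Reliability = 545.483 / 578.56 = 0.9428.

0.9428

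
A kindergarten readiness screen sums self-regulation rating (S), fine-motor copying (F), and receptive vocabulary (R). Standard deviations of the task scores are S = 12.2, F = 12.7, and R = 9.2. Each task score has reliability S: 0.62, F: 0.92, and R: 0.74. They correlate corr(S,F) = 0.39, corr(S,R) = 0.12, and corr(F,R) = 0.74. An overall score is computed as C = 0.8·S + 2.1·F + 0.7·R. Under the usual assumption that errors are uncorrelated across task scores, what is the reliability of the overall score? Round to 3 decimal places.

Var(C) = 0.8²·12.2² + 2.1²·12.7² + 0.7²·9.2² + 2·[1.68·12.2·12.7·0.39 + 0.56·12.2·9.2·0.12 + 1.47·12.7·9.2·0.74] = 848.02 + 472.316 = 1320.34.
Under uncorrelated errors the observed covariances equal the true-score covariances, so only the own-variance terms attenuate.
True-score variance = [0.8²·12.2²·0.62 + 2.1²·12.7²·0.92 + 0.7²·9.2²·0.74] + 472.316 = 744.136 + 472.316 = 1216.45.
Reliability = 1216.45 / 1320.34 = 0.921.

0.921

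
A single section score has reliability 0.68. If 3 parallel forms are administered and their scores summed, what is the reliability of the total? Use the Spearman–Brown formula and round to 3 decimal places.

ρ_k = kρ / (1 + (k−1)ρ) = 3·0.68 / (1 + 2·0.68) = 2.040 / 2.360 = 0.864.

0.864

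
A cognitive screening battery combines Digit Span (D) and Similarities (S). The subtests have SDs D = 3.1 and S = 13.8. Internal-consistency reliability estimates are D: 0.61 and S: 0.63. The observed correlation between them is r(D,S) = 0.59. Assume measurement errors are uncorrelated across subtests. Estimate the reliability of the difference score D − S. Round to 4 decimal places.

Var(D−S) = 3.1² + 13.8² − 2·3.1·13.8·0.59 = 200.05 − 50.4804 = 149.57.
Under uncorrelated errors the observed covariances equal the true-score covariances, so only the own-variance terms attenuate.
True-score variance = [3.1²·0.61 + 13.8²·0.63] − 50.4804 = 125.839 − 50.4804 = 75.3589.
Reliability = 75.3589 / 149.57 = 0.5038.

0.5038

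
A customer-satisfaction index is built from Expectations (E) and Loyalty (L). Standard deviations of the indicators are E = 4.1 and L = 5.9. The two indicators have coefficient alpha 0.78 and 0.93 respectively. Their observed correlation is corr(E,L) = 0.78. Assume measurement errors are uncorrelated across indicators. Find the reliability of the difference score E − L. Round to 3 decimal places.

Var(E−L) = 4.1² + 5.9² − 2·4.1·5.9·0.78 = 51.62 − 37.7364 = 13.8836.
Because errors are independent across components, Cov(Tᵢ,Tⱼ) = Cov(Xᵢ,Xⱼ); the off-diagonal part of the true-score variance is the same as above.
True-score variance = [4.1²·0.78 + 5.9²·0.93] − 37.7364 = 45.4851 − 37.7364 = 7.7487.
Reliability = 7.7487 / 13.8836 = 0.558.

0.558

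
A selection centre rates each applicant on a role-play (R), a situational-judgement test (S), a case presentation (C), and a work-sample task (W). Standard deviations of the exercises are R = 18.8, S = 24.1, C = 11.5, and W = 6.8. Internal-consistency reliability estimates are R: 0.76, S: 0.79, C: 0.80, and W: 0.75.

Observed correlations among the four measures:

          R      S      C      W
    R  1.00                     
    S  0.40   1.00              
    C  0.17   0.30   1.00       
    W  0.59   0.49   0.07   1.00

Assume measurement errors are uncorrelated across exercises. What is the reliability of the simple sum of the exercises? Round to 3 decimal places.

Var(R+S+C+W) = 18.8² + 24.1² + 11.5² + 6.8² + 2·[18.8·24.1·0.40 + 18.8·11.5·0.17 + 18.8·6.8·0.59 + 24.1·11.5·0.30 + 24.1·6.8·0.49 + 11.5·6.8·0.07] = 1112.74 + 924.664 = 2037.4.
Under uncorrelated errors the observed covariances equal the true-score covariances, so only the own-variance terms attenuate.
True-score variance = [18.8²·0.76 + 24.1²·0.79 + 11.5²·0.80 + 6.8²·0.75] + 924.664 = 867.934 + 924.664 = 1792.6.
Reliability = 1792.6 / 2037.4 = 0.880.

0.880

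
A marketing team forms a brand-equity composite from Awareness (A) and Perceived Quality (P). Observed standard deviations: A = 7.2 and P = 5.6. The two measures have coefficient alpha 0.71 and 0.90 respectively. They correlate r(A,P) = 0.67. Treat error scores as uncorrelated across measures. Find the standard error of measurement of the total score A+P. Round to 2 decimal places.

Var(total) = 83.2 + 54.0288 = 137.229.
True-score variance = 65.0304 + 54.0288 = 119.059, so reliability = 0.8676.
Error variance = 137.229 − 119.059 = 18.1696; SEM = √18.1696 = 4.26.

4.26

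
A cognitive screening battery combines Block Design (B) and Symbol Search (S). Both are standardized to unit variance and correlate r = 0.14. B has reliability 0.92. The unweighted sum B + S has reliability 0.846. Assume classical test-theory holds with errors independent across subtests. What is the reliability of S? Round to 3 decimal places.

Var(B+S) = 2 + 2·0.14 = 2.280.
True-score variance = ρ_B + ρ_S + 2·0.14, so 0.846 = (0.92 + ρ_S + 0.28) / 2.280.
ρ_S = 0.846·2.280 − 0.92 − 0.28 = 0.729.

0.729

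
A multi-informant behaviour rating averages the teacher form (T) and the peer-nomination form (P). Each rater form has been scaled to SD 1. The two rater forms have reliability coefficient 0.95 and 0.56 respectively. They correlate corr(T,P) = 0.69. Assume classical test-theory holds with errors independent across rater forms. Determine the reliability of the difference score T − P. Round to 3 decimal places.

Var(T−P) = 1 + 1 − 2·0.69 = 2 − 1.38 = 0.62.
With uncorrelated errors the cross-covariances are all true-score covariance, so they carry over unchanged; only the diagonal terms shrink to ρᵢσᵢ².
True-score variance = [0.95 + 0.56] − 1.38 = 1.51 − 1.38 = 0.13.
Reliability = 0.13 / 0.62 = 0.210.

0.210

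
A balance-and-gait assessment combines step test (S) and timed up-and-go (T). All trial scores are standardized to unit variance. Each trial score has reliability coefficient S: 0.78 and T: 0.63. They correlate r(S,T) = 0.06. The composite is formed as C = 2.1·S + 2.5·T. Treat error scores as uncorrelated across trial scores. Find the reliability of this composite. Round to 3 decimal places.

Var(C) = 2.1² + 2.5² + 2·[5.25·0.06] = 10.66 + 0.63 = 11.29.
Under uncorrelated errors the observed covariances equal the true-score covariances, so only the own-variance terms attenuate.
True-score variance = [2.1²·0.78 + 2.5²·0.63] + 0.63 = 7.3773 + 0.63 = 8.0073.
Reliability = 8.0073 / 11.29 = 0.709.

0.709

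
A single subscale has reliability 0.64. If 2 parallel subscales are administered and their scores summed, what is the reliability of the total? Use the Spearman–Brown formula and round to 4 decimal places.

0.7805

ρ_k = kρ / (1 + (k−1)ρ) = 2·0.64 / (1 + 1·0.64) = 1.280 / 1.640 = 0.7805.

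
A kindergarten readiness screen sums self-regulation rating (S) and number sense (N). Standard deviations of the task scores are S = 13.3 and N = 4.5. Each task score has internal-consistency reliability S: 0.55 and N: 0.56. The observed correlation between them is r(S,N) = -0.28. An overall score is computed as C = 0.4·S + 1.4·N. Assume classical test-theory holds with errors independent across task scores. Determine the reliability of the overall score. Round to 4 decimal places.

0.3865

Var(C) = 0.4²·13.3² + 1.4²·4.5² + 2·[0.56·13.3·4.5·(-0.28)] = 67.9924 − 18.769 = 49.2234.
Because errors are independent across components, Cov(Tᵢ,Tⱼ) = Cov(Xᵢ,Xⱼ); the off-diagonal part of the true-score variance is the same as above.
True-score variance = [0.4²·13.3²·0.55 + 1.4²·4.5²·0.56] − 18.769 = 37.7927 − 18.769 = 19.0238.
Reliability = 19.0238 / 49.2234 = 0.3865.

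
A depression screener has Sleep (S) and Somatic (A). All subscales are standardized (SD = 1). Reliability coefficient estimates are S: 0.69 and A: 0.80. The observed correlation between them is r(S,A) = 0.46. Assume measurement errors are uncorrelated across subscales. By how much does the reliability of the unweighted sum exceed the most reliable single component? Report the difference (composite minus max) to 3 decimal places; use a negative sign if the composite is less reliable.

0.025

Var(sum) = 2 + 0.92 = 2.92; true-score variance = 1.49 + 0.92 = 2.41; composite reliability = 0.8253.
Max component reliability = 0.8000.
Difference = 0.8253 − 0.8000 = 0.025.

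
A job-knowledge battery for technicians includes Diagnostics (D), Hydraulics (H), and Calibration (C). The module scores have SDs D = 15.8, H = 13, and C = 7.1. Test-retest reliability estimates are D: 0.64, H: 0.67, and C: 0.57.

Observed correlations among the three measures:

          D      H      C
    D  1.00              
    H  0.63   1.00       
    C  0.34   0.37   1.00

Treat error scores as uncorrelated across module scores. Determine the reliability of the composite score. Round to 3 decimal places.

Var(D+H+C) = 15.8² + 13² + 7.1² + 2·[15.8·13·0.63 + 15.8·7.1·0.34 + 13·7.1·0.37] = 469.05 + 403.388 = 872.438.
With uncorrelated errors the cross-covariances are all true-score covariance, so they carry over unchanged; only the diagonal terms shrink to ρᵢσᵢ².
True-score variance = [15.8²·0.64 + 13²·0.67 + 7.1²·0.57] + 403.388 = 301.733 + 403.388 = 705.122.
Reliability = 705.122 / 872.438 = 0.808.

0.808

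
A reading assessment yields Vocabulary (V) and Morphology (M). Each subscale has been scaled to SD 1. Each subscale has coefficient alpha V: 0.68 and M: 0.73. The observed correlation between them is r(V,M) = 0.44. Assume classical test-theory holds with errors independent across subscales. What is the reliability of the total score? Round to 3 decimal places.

Var(V+M) = 2 + 2·[0.44] = 2 + 0.88 = 2.88.
Because errors are independent across components, Cov(Tᵢ,Tⱼ) = Cov(Xᵢ,Xⱼ); the off-diagonal part of the true-score variance is the same as above.
True-score variance = [0.68 + 0.73] + 0.88 = 1.41 + 0.88 = 2.29.
Reliability = 2.29 / 2.88 = 0.795.

0.795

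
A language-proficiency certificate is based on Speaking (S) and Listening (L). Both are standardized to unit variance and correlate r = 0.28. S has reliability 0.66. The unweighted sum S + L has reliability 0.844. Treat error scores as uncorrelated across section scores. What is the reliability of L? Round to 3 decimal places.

0.941

Var(S+L) = 2 + 2·0.28 = 2.560.
True-score variance = ρ_S + ρ_L + 2·0.28, so 0.844 = (0.66 + ρ_L + 0.56) / 2.560.
ρ_L = 0.844·2.560 − 0.66 − 0.56 = 0.941.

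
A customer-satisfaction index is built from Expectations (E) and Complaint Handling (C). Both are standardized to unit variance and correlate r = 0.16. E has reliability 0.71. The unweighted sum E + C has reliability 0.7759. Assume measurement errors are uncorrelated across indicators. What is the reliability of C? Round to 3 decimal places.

Var(E+C) = 2 + 2·0.16 = 2.320.
True-score variance = ρ_E + ρ_C + 2·0.16, so 0.7759 = (0.71 + ρ_C + 0.32) / 2.320.
ρ_C = 0.7759·2.320 − 0.71 − 0.32 = 0.770.

0.770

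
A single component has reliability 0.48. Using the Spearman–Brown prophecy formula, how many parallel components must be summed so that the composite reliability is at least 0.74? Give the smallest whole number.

4

k ≥ ρ*(1−ρ₁)/(ρ₁(1−ρ*)) = 0.74·0.52 / (0.48·0.26) = 3.083.
Smallest integer k = 4.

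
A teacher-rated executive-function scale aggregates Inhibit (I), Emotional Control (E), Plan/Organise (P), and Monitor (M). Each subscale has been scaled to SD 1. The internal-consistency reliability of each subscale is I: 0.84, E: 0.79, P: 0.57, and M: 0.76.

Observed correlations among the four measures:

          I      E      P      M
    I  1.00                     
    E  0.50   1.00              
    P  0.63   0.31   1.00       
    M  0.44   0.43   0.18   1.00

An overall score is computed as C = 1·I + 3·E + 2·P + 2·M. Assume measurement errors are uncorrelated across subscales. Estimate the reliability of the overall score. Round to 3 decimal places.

Var(C) = 1 + 3² + 2² + 2² + 2·[3·0.50 + 2·0.63 + 2·0.44 + 6·0.31 + 6·0.43 + 4·0.18] = 18 + 17.6 = 35.6.
Under uncorrelated errors the observed covariances equal the true-score covariances, so only the own-variance terms attenuate.
True-score variance = [0.84 + 3²·0.79 + 2²·0.57 + 2²·0.76] + 17.6 = 13.27 + 17.6 = 30.87.
Reliability = 30.87 / 35.6 = 0.867.

0.867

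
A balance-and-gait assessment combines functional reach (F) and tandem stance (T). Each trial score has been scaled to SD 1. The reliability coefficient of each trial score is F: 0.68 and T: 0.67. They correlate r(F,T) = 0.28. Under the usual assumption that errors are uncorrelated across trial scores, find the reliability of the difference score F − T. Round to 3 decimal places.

0.549

Var(F−T) = 1 + 1 − 2·0.28 = 2 − 0.56 = 1.44.
Under uncorrelated errors the observed covariances equal the true-score covariances, so only the own-variance terms attenuate.
True-score variance = [0.68 + 0.67] − 0.56 = 1.35 − 0.56 = 0.79.
Reliability = 0.79 / 1.44 = 0.549.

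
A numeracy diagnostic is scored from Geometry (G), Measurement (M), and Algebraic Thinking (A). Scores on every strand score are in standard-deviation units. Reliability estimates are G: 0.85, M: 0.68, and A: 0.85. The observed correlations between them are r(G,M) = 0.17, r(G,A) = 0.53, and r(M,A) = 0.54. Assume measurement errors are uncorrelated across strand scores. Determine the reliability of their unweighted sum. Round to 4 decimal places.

Var(G+M+A) = 3 + 2·[0.17 + 0.53 + 0.54] = 3 + 2.48 = 5.48.
Because errors are independent across components, Cov(Tᵢ,Tⱼ) = Cov(Xᵢ,Xⱼ); the off-diagonal part of the true-score variance is the same as above.
True-score variance = [0.85 + 0.68 + 0.85] + 2.48 = 2.38 + 2.48 = 4.86.
Reliability = 4.86 / 5.48 = 0.8869.

0.8869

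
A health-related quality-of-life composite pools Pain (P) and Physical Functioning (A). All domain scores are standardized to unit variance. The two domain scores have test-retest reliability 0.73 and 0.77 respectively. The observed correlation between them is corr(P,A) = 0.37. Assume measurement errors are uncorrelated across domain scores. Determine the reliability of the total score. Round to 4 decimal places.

0.8175

Var(P+A) = 2 + 2·[0.37] = 2 + 0.74 = 2.74.
Under uncorrelated errors the observed covariances equal the true-score covariances, so only the own-variance terms attenuate.
True-score variance = [0.73 + 0.77] + 0.74 = 1.5 + 0.74 = 2.24.
Reliability = 2.24 / 2.74 = 0.8175.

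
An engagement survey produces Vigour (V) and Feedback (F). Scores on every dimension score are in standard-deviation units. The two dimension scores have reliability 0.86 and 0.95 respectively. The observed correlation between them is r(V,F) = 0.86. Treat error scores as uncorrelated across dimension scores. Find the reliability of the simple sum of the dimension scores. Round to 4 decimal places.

Var(V+F) = 2 + 2·[0.86] = 2 + 1.72 = 3.72.
With uncorrelated errors the cross-covariances are all true-score covariance, so they carry over unchanged; only the diagonal terms shrink to ρᵢσᵢ².
True-score variance = [0.86 + 0.95] + 1.72 = 1.81 + 1.72 = 3.53.
Reliability = 3.53 / 3.72 = 0.9489.

0.9489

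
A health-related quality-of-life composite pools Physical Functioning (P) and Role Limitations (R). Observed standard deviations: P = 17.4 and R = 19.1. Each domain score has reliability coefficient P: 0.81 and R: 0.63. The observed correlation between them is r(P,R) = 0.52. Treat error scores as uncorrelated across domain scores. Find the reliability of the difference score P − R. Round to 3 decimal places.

Var(P−R) = 17.4² + 19.1² − 2·17.4·19.1·0.52 = 667.57 − 345.634 = 321.936.
Because errors are independent across components, Cov(Tᵢ,Tⱼ) = Cov(Xᵢ,Xⱼ); the off-diagonal part of the true-score variance is the same as above.
True-score variance = [17.4²·0.81 + 19.1²·0.63] − 345.634 = 475.066 − 345.634 = 129.432.
Reliability = 129.432 / 321.936 = 0.402.

0.402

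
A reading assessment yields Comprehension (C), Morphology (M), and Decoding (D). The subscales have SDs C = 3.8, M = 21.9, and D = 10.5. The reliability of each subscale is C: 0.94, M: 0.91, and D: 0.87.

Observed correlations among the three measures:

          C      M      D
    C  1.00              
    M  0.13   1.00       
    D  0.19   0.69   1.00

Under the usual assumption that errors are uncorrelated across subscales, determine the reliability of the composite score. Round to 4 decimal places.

0.9391

Var(C+M+D) = 3.8² + 21.9² + 10.5² + 2·[3.8·21.9·0.13 + 3.8·10.5·0.19 + 21.9·10.5·0.69] = 604.3 + 354.13 = 958.43.
Under uncorrelated errors the observed covariances equal the true-score covariances, so only the own-variance terms attenuate.
True-score variance = [3.8²·0.94 + 21.9²·0.91 + 10.5²·0.87] + 354.13 = 545.936 + 354.13 = 900.066.
Reliability = 900.066 / 958.43 = 0.9391.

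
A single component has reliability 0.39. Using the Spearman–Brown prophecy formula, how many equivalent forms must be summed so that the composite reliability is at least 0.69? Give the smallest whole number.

k ≥ ρ*(1−ρ₁)/(ρ₁(1−ρ*)) = 0.69·0.61 / (0.39·0.31) = 3.481.
Smallest integer k = 4.

4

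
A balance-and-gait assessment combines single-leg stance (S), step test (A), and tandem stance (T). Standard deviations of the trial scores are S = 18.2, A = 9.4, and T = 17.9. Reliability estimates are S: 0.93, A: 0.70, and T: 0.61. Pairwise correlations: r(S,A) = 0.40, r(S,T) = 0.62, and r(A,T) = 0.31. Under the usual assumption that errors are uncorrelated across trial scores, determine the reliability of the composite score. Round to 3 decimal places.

0.874

Var(S+A+T) = 18.2² + 9.4² + 17.9² + 2·[18.2·9.4·0.40 + 18.2·17.9·0.62 + 9.4·17.9·0.31] = 740.01 + 645.152 = 1385.16.
With uncorrelated errors the cross-covariances are all true-score covariance, so they carry over unchanged; only the diagonal terms shrink to ρᵢσᵢ².
True-score variance = [18.2²·0.93 + 9.4²·0.70 + 17.9²·0.61] + 645.152 = 565.355 + 645.152 = 1210.51.
Reliability = 1210.51 / 1385.16 = 0.874.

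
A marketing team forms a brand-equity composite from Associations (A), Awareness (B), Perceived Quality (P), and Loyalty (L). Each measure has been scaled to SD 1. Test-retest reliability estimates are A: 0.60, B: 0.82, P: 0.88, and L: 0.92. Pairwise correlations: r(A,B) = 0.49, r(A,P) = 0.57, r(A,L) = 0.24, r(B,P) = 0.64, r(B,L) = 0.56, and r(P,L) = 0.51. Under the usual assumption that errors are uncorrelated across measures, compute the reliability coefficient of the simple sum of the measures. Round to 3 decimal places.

0.922

Var(A+B+P+L) = 4 + 2·[0.49 + 0.57 + 0.24 + 0.64 + 0.56 + 0.51] = 4 + 6.02 = 10.02.
With uncorrelated errors the cross-covariances are all true-score covariance, so they carry over unchanged; only the diagonal terms shrink to ρᵢσᵢ².
True-score variance = [0.60 + 0.82 + 0.88 + 0.92] + 6.02 = 3.22 + 6.02 = 9.24.
Reliability = 9.24 / 10.02 = 0.922.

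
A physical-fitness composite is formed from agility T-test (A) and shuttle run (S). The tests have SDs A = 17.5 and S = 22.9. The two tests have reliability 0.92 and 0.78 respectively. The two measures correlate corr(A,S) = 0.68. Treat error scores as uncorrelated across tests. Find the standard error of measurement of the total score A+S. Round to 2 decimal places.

Var(total) = 830.66 + 545.02 = 1375.68.
True-score variance = 690.79 + 545.02 = 1235.81, so reliability = 0.8983.
Error variance = 1375.68 − 1235.81 = 139.87; SEM = √139.87 = 11.83.

11.83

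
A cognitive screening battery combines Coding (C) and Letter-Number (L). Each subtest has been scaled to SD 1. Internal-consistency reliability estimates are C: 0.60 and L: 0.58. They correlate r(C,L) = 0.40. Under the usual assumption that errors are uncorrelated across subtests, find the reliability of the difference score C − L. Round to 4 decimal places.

0.3167

Var(C−L) = 1 + 1 − 2·0.40 = 2 − 0.8 = 1.2.
With uncorrelated errors the cross-covariances are all true-score covariance, so they carry over unchanged; only the diagonal terms shrink to ρᵢσᵢ².
True-score variance = [0.60 + 0.58] − 0.8 = 1.18 − 0.8 = 0.38.
Reliability = 0.38 / 1.2 = 0.3167.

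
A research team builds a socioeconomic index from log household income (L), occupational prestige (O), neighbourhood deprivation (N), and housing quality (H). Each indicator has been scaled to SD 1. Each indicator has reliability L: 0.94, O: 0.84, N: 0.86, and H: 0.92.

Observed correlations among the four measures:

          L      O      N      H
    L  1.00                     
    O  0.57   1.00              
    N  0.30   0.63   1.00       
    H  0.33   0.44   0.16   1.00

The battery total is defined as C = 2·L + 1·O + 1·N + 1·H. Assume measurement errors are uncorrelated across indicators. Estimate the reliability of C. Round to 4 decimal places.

0.9565

Var(C) = 2² + 1 + 1 + 1 + 2·[2·0.57 + 2·0.30 + 2·0.33 + 0.63 + 0.44 + 0.16] = 7 + 7.26 = 14.26.
With uncorrelated errors the cross-covariances are all true-score covariance, so they carry over unchanged; only the diagonal terms shrink to ρᵢσᵢ².
True-score variance = [2²·0.94 + 0.84 + 0.86 + 0.92] + 7.26 = 6.38 + 7.26 = 13.64.
Reliability = 13.64 / 14.26 = 0.9565.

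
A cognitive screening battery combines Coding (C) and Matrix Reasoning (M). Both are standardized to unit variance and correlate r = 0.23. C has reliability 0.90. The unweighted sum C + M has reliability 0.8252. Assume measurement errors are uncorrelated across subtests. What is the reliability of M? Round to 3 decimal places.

0.670

Var(C+M) = 2 + 2·0.23 = 2.460.
True-score variance = ρ_C + ρ_M + 2·0.23, so 0.8252 = (0.90 + ρ_M + 0.46) / 2.460.
ρ_M = 0.8252·2.460 − 0.90 − 0.46 = 0.670.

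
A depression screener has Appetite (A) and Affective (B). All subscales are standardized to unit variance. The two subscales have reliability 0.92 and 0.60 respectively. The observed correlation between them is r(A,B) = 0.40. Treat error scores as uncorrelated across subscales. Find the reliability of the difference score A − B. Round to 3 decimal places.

Var(A−B) = 1 + 1 − 2·0.40 = 2 − 0.8 = 1.2.
With uncorrelated errors the cross-covariances are all true-score covariance, so they carry over unchanged; only the diagonal terms shrink to ρᵢσᵢ².
True-score variance = [0.92 + 0.60] − 0.8 = 1.52 − 0.8 = 0.72.
Reliability = 0.72 / 1.2 = 0.600.

0.600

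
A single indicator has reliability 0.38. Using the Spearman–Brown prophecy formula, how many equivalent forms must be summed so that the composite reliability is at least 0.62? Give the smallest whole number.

3

k ≥ ρ*(1−ρ₁)/(ρ₁(1−ρ*)) = 0.62·0.62 / (0.38·0.38) = 2.662.
Smallest integer k = 3.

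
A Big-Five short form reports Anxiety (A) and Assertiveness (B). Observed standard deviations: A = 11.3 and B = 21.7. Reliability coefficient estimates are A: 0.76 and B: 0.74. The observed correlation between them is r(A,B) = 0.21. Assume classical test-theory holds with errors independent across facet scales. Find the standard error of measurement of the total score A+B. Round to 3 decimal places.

Var(total) = 598.58 + 102.988 = 701.568.
True-score variance = 445.503 + 102.988 = 548.491, so reliability = 0.7818.
Error variance = 701.568 − 548.491 = 153.077; SEM = √153.077 = 12.372.

12.372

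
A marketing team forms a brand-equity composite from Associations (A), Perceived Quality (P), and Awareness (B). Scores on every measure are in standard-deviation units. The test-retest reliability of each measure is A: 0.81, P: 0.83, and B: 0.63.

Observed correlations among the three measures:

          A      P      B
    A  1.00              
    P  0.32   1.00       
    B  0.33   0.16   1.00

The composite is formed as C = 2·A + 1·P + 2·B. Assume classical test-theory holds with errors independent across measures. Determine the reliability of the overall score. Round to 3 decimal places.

0.822

Var(C) = 2² + 1 + 2² + 2·[2·0.32 + 4·0.33 + 2·0.16] = 9 + 4.56 = 13.56.
Because errors are independent across components, Cov(Tᵢ,Tⱼ) = Cov(Xᵢ,Xⱼ); the off-diagonal part of the true-score variance is the same as above.
True-score variance = [2²·0.81 + 0.83 + 2²·0.63] + 4.56 = 6.59 + 4.56 = 11.15.
Reliability = 11.15 / 13.56 = 0.822.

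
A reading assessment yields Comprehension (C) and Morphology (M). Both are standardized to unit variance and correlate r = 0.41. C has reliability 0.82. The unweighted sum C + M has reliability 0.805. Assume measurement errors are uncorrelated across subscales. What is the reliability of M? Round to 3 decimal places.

0.630

Var(C+M) = 2 + 2·0.41 = 2.820.
True-score variance = ρ_C + ρ_M + 2·0.41, so 0.805 = (0.82 + ρ_M + 0.82) / 2.820.
ρ_M = 0.805·2.820 − 0.82 − 0.82 = 0.630.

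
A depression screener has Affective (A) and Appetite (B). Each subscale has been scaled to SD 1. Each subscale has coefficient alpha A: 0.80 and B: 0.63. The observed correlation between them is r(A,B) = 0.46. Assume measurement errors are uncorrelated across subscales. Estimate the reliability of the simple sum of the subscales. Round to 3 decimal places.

0.805

Var(A+B) = 2 + 2·[0.46] = 2 + 0.92 = 2.92.
Under uncorrelated errors the observed covariances equal the true-score covariances, so only the own-variance terms attenuate.
True-score variance = [0.80 + 0.63] + 0.92 = 1.43 + 0.92 = 2.35.
Reliability = 2.35 / 2.92 = 0.805.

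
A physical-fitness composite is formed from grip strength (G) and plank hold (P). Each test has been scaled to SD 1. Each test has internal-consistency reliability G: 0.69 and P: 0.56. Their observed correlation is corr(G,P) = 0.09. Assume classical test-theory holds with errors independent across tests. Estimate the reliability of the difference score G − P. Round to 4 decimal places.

Var(G−P) = 1 + 1 − 2·0.09 = 2 − 0.18 = 1.82.
Because errors are independent across components, Cov(Tᵢ,Tⱼ) = Cov(Xᵢ,Xⱼ); the off-diagonal part of the true-score variance is the same as above.
True-score variance = [0.69 + 0.56] − 0.18 = 1.25 − 0.18 = 1.07.
Reliability = 1.07 / 1.82 = 0.5879.

0.5879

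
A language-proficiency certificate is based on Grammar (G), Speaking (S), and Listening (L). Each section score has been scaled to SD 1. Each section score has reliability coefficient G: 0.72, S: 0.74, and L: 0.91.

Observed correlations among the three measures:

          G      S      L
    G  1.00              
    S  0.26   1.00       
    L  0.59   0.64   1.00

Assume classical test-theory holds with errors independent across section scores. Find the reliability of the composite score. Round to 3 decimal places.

Var(G+S+L) = 3 + 2·[0.26 + 0.59 + 0.64] = 3 + 2.98 = 5.98.
With uncorrelated errors the cross-covariances are all true-score covariance, so they carry over unchanged; only the diagonal terms shrink to ρᵢσᵢ².
True-score variance = [0.72 + 0.74 + 0.91] + 2.98 = 2.37 + 2.98 = 5.35.
Reliability = 5.35 / 5.98 = 0.895.

0.895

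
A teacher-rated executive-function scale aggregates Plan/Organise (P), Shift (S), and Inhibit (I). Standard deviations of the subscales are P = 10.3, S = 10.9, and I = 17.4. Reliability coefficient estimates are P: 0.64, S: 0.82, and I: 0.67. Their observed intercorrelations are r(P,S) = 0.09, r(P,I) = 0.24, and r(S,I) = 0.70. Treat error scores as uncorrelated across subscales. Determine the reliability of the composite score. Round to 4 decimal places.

0.8227

Var(P+S+I) = 10.3² + 10.9² + 17.4² + 2·[10.3·10.9·0.09 + 10.3·17.4·0.24 + 10.9·17.4·0.70] = 527.66 + 371.758 = 899.418.
With uncorrelated errors the cross-covariances are all true-score covariance, so they carry over unchanged; only the diagonal terms shrink to ρᵢσᵢ².
True-score variance = [10.3²·0.64 + 10.9²·0.82 + 17.4²·0.67] + 371.758 = 368.171 + 371.758 = 739.929.
Reliability = 739.929 / 899.418 = 0.8227.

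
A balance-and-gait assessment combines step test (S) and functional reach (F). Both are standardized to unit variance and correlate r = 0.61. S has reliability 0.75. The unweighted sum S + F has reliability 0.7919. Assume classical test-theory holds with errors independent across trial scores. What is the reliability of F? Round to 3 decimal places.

Var(S+F) = 2 + 2·0.61 = 3.220.
True-score variance = ρ_S + ρ_F + 2·0.61, so 0.7919 = (0.75 + ρ_F + 1.22) / 3.220.
ρ_F = 0.7919·3.220 − 0.75 − 1.22 = 0.580.

0.580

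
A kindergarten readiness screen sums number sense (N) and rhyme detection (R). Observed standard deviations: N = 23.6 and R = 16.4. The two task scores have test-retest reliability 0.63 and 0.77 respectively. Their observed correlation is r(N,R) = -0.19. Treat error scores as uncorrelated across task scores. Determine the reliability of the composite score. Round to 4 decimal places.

Var(N+R) = 23.6² + 16.4² + 2·[23.6·16.4·(-0.19)] = 825.92 − 147.075 = 678.845.
With uncorrelated errors the cross-covariances are all true-score covariance, so they carry over unchanged; only the diagonal terms shrink to ρᵢσᵢ².
True-score variance = [23.6²·0.63 + 16.4²·0.77] − 147.075 = 557.984 − 147.075 = 410.909.
Reliability = 410.909 / 678.845 = 0.6053.

0.6053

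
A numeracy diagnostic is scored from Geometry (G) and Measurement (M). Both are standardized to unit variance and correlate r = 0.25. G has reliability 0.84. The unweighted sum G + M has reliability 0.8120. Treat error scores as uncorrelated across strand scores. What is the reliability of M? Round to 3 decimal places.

Var(G+M) = 2 + 2·0.25 = 2.500.
True-score variance = ρ_G + ρ_M + 2·0.25, so 0.8120 = (0.84 + ρ_M + 0.50) / 2.500.
ρ_M = 0.8120·2.500 − 0.84 − 0.50 = 0.690.

0.690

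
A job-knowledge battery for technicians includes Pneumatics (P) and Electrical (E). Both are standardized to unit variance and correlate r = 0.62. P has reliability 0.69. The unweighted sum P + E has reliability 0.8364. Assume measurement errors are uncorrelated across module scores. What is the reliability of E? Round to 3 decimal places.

0.780

Var(P+E) = 2 + 2·0.62 = 3.240.
True-score variance = ρ_P + ρ_E + 2·0.62, so 0.8364 = (0.69 + ρ_E + 1.24) / 3.240.
ρ_E = 0.8364·3.240 − 0.69 − 1.24 = 0.780.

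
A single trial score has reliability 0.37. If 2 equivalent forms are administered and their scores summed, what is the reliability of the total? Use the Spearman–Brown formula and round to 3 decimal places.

0.540

ρ_k = kρ / (1 + (k−1)ρ) = 2·0.37 / (1 + 1·0.37) = 0.740 / 1.370 = 0.540.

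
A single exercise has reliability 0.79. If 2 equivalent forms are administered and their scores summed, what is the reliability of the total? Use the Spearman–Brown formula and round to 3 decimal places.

ρ_k = kρ / (1 + (k−1)ρ) = 2·0.79 / (1 + 1·0.79) = 1.580 / 1.790 = 0.883.

0.883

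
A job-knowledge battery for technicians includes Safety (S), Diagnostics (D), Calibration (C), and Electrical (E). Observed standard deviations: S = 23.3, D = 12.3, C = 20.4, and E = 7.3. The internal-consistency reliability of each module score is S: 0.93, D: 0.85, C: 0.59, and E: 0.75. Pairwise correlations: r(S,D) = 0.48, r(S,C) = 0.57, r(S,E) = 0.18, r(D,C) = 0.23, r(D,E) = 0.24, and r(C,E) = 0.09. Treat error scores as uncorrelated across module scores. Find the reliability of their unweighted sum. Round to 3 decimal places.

0.890

Var(S+D+C+E) = 23.3² + 12.3² + 20.4² + 7.3² + 2·[23.3·12.3·0.48 + 23.3·20.4·0.57 + 23.3·7.3·0.18 + 12.3·20.4·0.23 + 12.3·7.3·0.24 + 20.4·7.3·0.09] = 1163.63 + 1063.55 = 2227.18.
Because errors are independent across components, Cov(Tᵢ,Tⱼ) = Cov(Xᵢ,Xⱼ); the off-diagonal part of the true-score variance is the same as above.
True-score variance = [23.3²·0.93 + 12.3²·0.85 + 20.4²·0.59 + 7.3²·0.75] + 1063.55 = 918.986 + 1063.55 = 1982.54.
Reliability = 1982.54 / 2227.18 = 0.890.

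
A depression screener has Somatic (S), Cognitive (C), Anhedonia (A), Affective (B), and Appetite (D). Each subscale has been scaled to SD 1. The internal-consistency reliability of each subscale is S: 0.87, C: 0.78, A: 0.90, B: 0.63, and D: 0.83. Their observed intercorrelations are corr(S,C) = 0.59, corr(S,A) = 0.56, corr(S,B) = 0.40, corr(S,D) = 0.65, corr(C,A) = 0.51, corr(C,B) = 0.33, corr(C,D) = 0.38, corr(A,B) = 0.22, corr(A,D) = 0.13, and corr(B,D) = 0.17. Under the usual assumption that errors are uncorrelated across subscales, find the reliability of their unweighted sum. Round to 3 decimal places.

Var(S+C+A+B+D) = 5 + 2·[0.59 + 0.56 + 0.40 + 0.65 + 0.51 + 0.33 + 0.38 + 0.22 + 0.13 + 0.17] = 5 + 7.88 = 12.88.
Because errors are independent across components, Cov(Tᵢ,Tⱼ) = Cov(Xᵢ,Xⱼ); the off-diagonal part of the true-score variance is the same as above.
True-score variance = [0.87 + 0.78 + 0.90 + 0.63 + 0.83] + 7.88 = 4.01 + 7.88 = 11.89.
Reliability = 11.89 / 12.88 = 0.923.

0.923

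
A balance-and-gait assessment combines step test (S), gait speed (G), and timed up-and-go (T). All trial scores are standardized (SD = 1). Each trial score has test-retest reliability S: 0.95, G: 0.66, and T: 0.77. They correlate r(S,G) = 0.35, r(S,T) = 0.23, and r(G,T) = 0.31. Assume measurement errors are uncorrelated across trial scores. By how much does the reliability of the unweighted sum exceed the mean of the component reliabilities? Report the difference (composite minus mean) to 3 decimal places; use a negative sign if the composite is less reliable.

Var(sum) = 3 + 1.78 = 4.78; true-score variance = 2.38 + 1.78 = 4.16; composite reliability = 0.8703.
Mean component reliability = 0.7933.
Difference = 0.8703 − 0.7933 = 0.077.

0.077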